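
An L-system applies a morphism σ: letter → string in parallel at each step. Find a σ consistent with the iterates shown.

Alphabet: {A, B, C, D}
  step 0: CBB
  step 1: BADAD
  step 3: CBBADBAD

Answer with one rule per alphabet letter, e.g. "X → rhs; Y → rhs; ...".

A->C, B->AD, C->B, D->B

  step 0 ⇒ step 1: CBB ⇒ B·AD·AD
    B ↦ AD
    C ↦ B
    A ↦ C  (constrained at step 1)
    D ↦ B  (constrained at step 1)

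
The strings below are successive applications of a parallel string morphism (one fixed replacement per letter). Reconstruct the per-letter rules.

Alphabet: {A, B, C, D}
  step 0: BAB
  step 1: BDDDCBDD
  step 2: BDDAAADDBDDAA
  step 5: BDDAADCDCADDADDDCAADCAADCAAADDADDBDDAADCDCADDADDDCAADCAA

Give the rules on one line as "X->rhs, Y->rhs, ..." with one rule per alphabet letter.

A->DC, B->BDD, C->DD, D->A

  step 1 ⇒ step 2: BDDDCBDD ⇒ BDD·A·A·A·DD·BDD·A·A
    B ↦ BDD
    C ↦ DD
    D ↦ A
  step 0 ⇒ step 1: BAB ⇒ BDD·DC·BDD
    A ↦ DC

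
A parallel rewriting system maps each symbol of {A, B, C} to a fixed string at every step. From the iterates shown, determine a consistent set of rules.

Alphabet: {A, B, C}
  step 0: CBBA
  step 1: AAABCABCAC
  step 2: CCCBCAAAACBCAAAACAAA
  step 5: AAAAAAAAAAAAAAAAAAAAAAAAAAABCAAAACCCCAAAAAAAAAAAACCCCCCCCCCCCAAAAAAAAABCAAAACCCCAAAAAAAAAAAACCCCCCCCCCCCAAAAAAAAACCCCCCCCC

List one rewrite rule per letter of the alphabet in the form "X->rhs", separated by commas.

  step 1 ⇒ step 2: AAABCABCAC ⇒ C·C·C·BCA·AAA·C·BCA·AAA·C·AAA
    A ↦ C
    B ↦ BCA
    C ↦ AAA

A->C, B->BCA, C->AAA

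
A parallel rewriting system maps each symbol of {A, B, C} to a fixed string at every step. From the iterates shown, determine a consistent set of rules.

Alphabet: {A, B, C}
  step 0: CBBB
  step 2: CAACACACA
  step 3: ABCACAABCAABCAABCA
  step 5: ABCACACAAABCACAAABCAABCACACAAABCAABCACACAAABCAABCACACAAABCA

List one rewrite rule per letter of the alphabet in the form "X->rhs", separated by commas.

A->CA, B->A, C->AB

  step 2 ⇒ step 3: CAACACACA ⇒ AB·CA·CA·AB·CA·AB·CA·AB·CA
    A ↦ CA
    C ↦ AB
    B ↦ A  (constrained at step 0)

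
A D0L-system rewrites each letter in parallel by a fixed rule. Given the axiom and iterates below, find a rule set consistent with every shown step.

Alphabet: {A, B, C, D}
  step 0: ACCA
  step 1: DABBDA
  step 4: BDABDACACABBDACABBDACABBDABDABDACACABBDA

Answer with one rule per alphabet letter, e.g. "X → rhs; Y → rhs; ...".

  step 0 ⇒ step 1: ACCA ⇒ DA·B·B·DA
    A ↦ DA
    C ↦ B
    B ↦ CA  (constrained at step 1)
    D ↦ BB  (constrained at step 1)

A->DA, B->CA, C->B, D->BB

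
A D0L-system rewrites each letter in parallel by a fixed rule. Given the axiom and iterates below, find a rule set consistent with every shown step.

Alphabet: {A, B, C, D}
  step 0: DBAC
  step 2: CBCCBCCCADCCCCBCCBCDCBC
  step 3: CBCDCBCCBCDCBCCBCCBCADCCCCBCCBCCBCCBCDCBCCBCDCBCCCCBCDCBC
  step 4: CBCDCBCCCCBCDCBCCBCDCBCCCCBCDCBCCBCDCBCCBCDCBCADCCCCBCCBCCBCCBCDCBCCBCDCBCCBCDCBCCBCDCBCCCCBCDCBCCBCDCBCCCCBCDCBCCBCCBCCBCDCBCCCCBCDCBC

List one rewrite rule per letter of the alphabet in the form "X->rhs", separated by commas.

A->ADC, B->D, C->CBC, D->CC

  step 3 ⇒ step 4: CBCDCBCCBCDCBCCBCCBCADCCCCBCCBCCBCCBCDCBCCBCDCBCCCCBCDCBC ⇒ CBC·D·CBC·CC·CBC·D·CBC·CBC·D·CBC·CC·CBC·D·CBC·CBC·D·CBC·CBC·D·CBC·ADC·CC·CBC·CBC·CBC·CBC·D·CBC·CBC·D·CBC·CBC·D·CBC·CBC·D·CBC·CC·CBC·D·CBC·CBC·D·CBC·CC·CBC·D·CBC·CBC·CBC·CBC·D·CBC·CC·CBC·D·CBC
    A ↦ ADC
    B ↦ D
    C ↦ CBC
    D ↦ CC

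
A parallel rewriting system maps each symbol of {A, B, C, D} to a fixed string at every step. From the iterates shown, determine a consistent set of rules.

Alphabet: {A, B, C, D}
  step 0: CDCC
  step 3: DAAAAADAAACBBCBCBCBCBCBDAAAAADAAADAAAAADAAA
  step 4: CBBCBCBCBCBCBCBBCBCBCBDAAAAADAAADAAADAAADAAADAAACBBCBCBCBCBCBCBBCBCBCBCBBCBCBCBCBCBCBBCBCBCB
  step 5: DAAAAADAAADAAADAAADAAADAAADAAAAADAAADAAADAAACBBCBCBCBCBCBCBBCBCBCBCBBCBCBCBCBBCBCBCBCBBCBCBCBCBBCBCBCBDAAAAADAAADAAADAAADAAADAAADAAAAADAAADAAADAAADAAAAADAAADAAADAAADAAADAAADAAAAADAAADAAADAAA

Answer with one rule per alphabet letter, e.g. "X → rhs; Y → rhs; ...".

A->CB, B->AA, C->DA, D->CBB

  step 4 ⇒ step 5: CBBCBCBCBCBCBCBBCBCBCBDAAAAADAAADAAADAAADAAADAAACBBCBCBCBCBCBCBBCBCBCBCBBCBCBCBCBCBCBBCBCBCB ⇒ DA·AA·AA·DA·AA·DA·AA·DA·AA·DA·AA·DA·AA·DA·AA·AA·DA·AA·DA·AA·DA·AA·CBB·CB·CB·CB·CB·CB·CBB·CB·CB·CB·CBB·CB·CB·CB·CBB·CB·CB·CB·CBB·CB·CB·CB·CBB·CB·CB·CB·DA·AA·AA·DA·AA·DA·AA·DA·AA·DA·AA·DA·AA·DA·AA·AA·DA·AA·DA·AA·DA·AA·DA·AA·AA·DA·AA·DA·AA·DA·AA·DA·AA·DA·AA·DA·AA·AA·DA·AA·DA·AA·DA·AA
    A ↦ CB
    B ↦ AA
    C ↦ DA
    D ↦ CBB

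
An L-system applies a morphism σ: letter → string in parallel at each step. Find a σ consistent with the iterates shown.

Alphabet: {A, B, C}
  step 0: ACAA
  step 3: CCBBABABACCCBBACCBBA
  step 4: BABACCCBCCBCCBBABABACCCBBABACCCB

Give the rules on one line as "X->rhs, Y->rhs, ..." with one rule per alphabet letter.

  step 3 ⇒ step 4: CCBBABABACCCBBACCBBA ⇒ BA·BA·C·C·CB·C·CB·C·CB·BA·BA·BA·C·C·CB·BA·BA·C·C·CB
    A ↦ CB
    B ↦ C
    C ↦ BA

A->CB, B->C, C->BA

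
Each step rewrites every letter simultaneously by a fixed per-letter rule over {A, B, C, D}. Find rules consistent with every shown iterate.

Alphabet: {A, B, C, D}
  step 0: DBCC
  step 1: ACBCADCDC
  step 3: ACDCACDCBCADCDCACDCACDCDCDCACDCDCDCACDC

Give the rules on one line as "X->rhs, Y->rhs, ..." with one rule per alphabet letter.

  step 0 ⇒ step 1: DBCC ⇒ AC·BCA·DC·DC
    B ↦ BCA
    C ↦ DC
    D ↦ AC
    A ↦ DC  (constrained at step 1)

A->DC, B->BCA, C->DC, D->AC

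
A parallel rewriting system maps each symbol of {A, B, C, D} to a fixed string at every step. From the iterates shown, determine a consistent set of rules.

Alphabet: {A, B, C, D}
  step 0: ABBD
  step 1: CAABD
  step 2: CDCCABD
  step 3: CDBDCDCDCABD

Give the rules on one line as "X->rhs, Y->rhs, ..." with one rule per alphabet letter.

  step 2 ⇒ step 3: CDCCABD ⇒ CD·BD·CD·CD·C·A·BD
    A ↦ C
    B ↦ A
    C ↦ CD
    D ↦ BD

A->C, B->A, C->CD, D->BD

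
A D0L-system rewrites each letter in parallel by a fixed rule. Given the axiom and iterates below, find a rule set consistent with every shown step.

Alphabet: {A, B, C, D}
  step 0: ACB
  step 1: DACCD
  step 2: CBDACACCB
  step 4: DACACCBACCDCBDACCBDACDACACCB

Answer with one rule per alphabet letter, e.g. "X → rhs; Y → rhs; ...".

  step 1 ⇒ step 2: DACCD ⇒ CB·D·AC·AC·CB
    A ↦ D
    C ↦ AC
    D ↦ CB
  step 0 ⇒ step 1: ACB ⇒ D·AC·CD
    B ↦ CD

A->D, B->CD, C->AC, D->CB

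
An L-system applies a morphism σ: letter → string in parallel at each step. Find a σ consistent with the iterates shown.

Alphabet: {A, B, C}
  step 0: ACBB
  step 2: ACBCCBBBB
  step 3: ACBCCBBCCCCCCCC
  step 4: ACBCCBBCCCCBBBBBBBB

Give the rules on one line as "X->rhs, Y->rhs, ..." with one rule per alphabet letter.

  step 3 ⇒ step 4: ACBCCBBCCCCCCCC ⇒ AC·B·CC·B·B·CC·CC·B·B·B·B·B·B·B·B
    A ↦ AC
    B ↦ CC
    C ↦ B

A->AC, B->CC, C->B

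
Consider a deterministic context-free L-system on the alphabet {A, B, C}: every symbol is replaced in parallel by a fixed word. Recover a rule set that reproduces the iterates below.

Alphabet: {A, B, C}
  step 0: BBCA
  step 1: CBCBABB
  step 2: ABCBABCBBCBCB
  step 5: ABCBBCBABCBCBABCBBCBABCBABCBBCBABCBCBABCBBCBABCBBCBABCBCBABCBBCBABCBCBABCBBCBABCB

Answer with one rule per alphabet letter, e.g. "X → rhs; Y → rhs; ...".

  step 1 ⇒ step 2: CBCBABB ⇒ AB·CB·AB·CB·B·CB·CB
    A ↦ B
    B ↦ CB
    C ↦ AB

A->B, B->CB, C->AB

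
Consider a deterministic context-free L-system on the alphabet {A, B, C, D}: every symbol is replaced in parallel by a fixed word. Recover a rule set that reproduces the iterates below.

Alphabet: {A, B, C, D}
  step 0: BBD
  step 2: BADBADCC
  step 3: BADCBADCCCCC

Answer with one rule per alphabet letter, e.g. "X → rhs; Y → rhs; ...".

  step 2 ⇒ step 3: BADBADCC ⇒ BA·D·C·BA·D·C·CC·CC
    A ↦ D
    B ↦ BA
    C ↦ CC
    D ↦ C

A->D, B->BA, C->CC, D->C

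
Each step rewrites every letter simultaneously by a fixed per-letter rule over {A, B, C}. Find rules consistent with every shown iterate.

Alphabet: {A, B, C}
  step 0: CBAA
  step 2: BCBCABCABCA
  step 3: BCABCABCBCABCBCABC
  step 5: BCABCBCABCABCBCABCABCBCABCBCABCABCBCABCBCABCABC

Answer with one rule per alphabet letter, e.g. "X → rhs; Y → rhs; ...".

A->BC, B->BC, C->A

  step 2 ⇒ step 3: BCBCABCABCA ⇒ BC·A·BC·A·BC·BC·A·BC·BC·A·BC
    A ↦ BC
    B ↦ BC
    C ↦ A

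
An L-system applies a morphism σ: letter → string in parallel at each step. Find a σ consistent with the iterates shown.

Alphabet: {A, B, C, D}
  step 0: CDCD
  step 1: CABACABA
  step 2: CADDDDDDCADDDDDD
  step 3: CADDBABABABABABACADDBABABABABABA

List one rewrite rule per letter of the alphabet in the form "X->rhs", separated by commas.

A->DD, B->DD, C->CA, D->BA

  step 2 ⇒ step 3: CADDDDDDCADDDDDD ⇒ CA·DD·BA·BA·BA·BA·BA·BA·CA·DD·BA·BA·BA·BA·BA·BA
    A ↦ DD
    C ↦ CA
    D ↦ BA
  step 1 ⇒ step 2: CABACABA ⇒ CA·DD·DD·DD·CA·DD·DD·DD
    B ↦ DD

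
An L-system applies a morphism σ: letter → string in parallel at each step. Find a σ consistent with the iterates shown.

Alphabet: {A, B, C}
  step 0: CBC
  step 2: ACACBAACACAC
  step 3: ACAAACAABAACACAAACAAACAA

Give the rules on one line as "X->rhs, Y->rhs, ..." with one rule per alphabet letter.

  step 2 ⇒ step 3: ACACBAACACAC ⇒ AC·AA·AC·AA·BA·AC·AC·AA·AC·AA·AC·AA
    A ↦ AC
    B ↦ BA
    C ↦ AA

A->AC, B->BA, C->AA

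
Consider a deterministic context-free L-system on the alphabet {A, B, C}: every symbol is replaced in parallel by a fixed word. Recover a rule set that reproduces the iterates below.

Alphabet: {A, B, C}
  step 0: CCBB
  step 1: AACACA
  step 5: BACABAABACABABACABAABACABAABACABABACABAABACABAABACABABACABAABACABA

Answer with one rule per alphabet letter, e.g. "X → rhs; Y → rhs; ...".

  step 0 ⇒ step 1: CCBB ⇒ A·A·CA·CA
    B ↦ CA
    C ↦ A
    A ↦ BA  (constrained at step 1)

A->BA, B->CA, C->A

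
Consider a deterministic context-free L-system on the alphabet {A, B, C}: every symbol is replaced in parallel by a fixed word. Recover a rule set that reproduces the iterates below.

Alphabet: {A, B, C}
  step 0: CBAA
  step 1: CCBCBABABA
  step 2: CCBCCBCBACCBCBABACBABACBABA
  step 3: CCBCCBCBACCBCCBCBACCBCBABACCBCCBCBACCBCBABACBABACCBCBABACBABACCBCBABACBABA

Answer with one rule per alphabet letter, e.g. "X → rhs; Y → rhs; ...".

  step 2 ⇒ step 3: CCBCCBCBACCBCBABACBABACBABA ⇒ CCB·CCB·CBA·CCB·CCB·CBA·CCB·CBA·BA·CCB·CCB·CBA·CCB·CBA·BA·CBA·BA·CCB·CBA·BA·CBA·BA·CCB·CBA·BA·CBA·BA
    A ↦ BA
    B ↦ CBA
    C ↦ CCB

A->BA, B->CBA, C->CCB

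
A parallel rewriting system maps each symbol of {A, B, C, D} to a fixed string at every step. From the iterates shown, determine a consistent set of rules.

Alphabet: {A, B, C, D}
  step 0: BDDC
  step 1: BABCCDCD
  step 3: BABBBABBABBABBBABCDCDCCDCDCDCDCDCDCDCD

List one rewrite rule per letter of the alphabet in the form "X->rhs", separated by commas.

A->B, B->BAB, C->DCD, D->C

  step 0 ⇒ step 1: BDDC ⇒ BAB·C·C·DCD
    B ↦ BAB
    C ↦ DCD
    D ↦ C
    A ↦ B  (constrained at step 1)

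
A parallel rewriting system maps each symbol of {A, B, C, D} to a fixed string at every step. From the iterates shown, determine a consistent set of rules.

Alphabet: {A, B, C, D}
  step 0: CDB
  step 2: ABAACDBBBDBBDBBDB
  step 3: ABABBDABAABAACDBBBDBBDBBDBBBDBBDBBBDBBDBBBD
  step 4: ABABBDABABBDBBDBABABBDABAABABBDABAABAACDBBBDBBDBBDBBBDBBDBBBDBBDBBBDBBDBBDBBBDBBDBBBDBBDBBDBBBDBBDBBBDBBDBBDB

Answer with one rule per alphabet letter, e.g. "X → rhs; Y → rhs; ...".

A->ABA, B->BBD, C->ACD, D->B

  step 3 ⇒ step 4: ABABBDABAABAACDBBBDBBDBBDBBBDBBDBBBDBBDBBBD ⇒ ABA·BBD·ABA·BBD·BBD·B·ABA·BBD·ABA·ABA·BBD·ABA·ABA·ACD·B·BBD·BBD·BBD·B·BBD·BBD·B·BBD·BBD·B·BBD·BBD·BBD·B·BBD·BBD·B·BBD·BBD·BBD·B·BBD·BBD·B·BBD·BBD·BBD·B
    A ↦ ABA
    B ↦ BBD
    C ↦ ACD
    D ↦ B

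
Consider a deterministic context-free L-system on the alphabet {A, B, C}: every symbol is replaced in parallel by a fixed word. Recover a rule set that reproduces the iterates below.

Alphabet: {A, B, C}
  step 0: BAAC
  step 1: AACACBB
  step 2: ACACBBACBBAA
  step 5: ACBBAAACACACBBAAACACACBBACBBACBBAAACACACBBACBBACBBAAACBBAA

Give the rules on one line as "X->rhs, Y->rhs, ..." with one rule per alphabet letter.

A->AC, B->A, C->BB

  step 1 ⇒ step 2: AACACBB ⇒ AC·AC·BB·AC·BB·A·A
    A ↦ AC
    B ↦ A
    C ↦ BB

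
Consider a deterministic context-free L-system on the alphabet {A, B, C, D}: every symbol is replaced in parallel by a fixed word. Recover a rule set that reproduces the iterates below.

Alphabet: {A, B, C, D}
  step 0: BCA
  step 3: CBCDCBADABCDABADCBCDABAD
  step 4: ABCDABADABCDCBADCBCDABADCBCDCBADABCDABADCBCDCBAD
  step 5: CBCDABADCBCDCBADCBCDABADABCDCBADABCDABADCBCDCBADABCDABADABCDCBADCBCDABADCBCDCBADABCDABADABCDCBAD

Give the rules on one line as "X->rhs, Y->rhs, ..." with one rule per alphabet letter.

A->CB, B->CD, C->AB, D->AD

  step 4 ⇒ step 5: ABCDABADABCDCBADCBCDABADCBCDCBADABCDABADCBCDCBAD ⇒ CB·CD·AB·AD·CB·CD·CB·AD·CB·CD·AB·AD·AB·CD·CB·AD·AB·CD·AB·AD·CB·CD·CB·AD·AB·CD·AB·AD·AB·CD·CB·AD·CB·CD·AB·AD·CB·CD·CB·AD·AB·CD·AB·AD·AB·CD·CB·AD
    A ↦ CB
    B ↦ CD
    C ↦ AB
    D ↦ AD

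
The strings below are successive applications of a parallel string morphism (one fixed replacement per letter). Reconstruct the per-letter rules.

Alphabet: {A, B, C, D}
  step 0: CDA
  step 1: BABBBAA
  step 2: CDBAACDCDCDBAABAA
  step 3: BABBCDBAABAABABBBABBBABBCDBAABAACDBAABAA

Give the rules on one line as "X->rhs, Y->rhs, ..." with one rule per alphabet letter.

A->BAA, B->CD, C->BA, D->BB

  step 2 ⇒ step 3: CDBAACDCDCDBAABAA ⇒ BA·BB·CD·BAA·BAA·BA·BB·BA·BB·BA·BB·CD·BAA·BAA·CD·BAA·BAA
    A ↦ BAA
    B ↦ CD
    C ↦ BA
    D ↦ BB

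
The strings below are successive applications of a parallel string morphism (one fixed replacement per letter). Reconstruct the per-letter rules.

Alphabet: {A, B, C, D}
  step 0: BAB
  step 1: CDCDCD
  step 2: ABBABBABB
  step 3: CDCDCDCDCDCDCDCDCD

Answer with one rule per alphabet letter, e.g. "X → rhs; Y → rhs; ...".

  step 2 ⇒ step 3: ABBABBABB ⇒ CD·CD·CD·CD·CD·CD·CD·CD·CD
    A ↦ CD
    B ↦ CD
  step 1 ⇒ step 2: CDCDCD ⇒ AB·B·AB·B·AB·B
    C ↦ AB
  step 1 ⇒ step 2: CDCDCD ⇒ AB·B·AB·B·AB·B
    D ↦ B

A->CD, B->CD, C->AB, D->B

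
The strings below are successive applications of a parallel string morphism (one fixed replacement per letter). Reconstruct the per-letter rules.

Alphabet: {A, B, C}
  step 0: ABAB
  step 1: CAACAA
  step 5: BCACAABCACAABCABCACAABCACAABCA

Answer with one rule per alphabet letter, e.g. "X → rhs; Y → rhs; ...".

A->CA, B->A, C->B

  step 0 ⇒ step 1: ABAB ⇒ CA·A·CA·A
    A ↦ CA
    B ↦ A
    C ↦ B  (constrained at step 1)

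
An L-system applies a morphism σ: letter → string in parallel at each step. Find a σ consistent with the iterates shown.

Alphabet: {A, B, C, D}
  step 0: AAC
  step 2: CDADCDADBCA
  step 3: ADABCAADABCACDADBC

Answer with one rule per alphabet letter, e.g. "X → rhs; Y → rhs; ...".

  step 2 ⇒ step 3: CDADCDADBCA ⇒ AD·A·BC·A·AD·A·BC·A·CD·AD·BC
    A ↦ BC
    B ↦ CD
    C ↦ AD
    D ↦ A

A->BC, B->CD, C->AD, D->A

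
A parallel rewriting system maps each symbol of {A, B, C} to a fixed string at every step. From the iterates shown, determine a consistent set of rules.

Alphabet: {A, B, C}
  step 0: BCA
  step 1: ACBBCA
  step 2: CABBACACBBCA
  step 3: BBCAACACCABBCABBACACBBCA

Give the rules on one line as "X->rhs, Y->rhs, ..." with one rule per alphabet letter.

  step 2 ⇒ step 3: CABBACACBBCA ⇒ BB·CA·AC·AC·CA·BB·CA·BB·AC·AC·BB·CA
    A ↦ CA
    B ↦ AC
    C ↦ BB

A->CA, B->AC, C->BB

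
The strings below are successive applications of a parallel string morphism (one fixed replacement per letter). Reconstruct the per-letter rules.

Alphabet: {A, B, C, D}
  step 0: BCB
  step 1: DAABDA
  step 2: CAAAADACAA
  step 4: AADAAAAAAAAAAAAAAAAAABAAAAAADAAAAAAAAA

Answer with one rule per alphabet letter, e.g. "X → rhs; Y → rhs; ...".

  step 1 ⇒ step 2: DAABDA ⇒ C·AA·AA·DA·C·AA
    A ↦ AA
    B ↦ DA
    D ↦ C
  step 0 ⇒ step 1: BCB ⇒ DA·AB·DA
    C ↦ AB

A->AA, B->DA, C->AB, D->C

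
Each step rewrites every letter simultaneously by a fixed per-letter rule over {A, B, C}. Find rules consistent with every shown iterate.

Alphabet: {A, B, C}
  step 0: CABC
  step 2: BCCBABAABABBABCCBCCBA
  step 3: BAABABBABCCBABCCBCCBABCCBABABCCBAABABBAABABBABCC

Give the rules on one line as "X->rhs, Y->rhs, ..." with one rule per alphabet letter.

  step 2 ⇒ step 3: BCCBABAABABBABCCBCCBA ⇒ BA·AB·AB·BA·BCC·BA·BCC·BCC·BA·BCC·BA·BA·BCC·BA·AB·AB·BA·AB·AB·BA·BCC
    A ↦ BCC
    B ↦ BA
    C ↦ AB

A->BCC, B->BA, C->AB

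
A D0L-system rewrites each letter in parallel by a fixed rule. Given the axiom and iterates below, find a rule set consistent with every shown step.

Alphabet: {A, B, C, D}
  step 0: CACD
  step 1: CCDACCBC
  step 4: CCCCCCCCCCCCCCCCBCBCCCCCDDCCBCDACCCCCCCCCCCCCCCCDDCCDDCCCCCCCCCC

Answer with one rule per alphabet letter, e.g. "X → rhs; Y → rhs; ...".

  step 0 ⇒ step 1: CACD ⇒ CC·DA·CC·BC
    A ↦ DA
    C ↦ CC
    D ↦ BC
    B ↦ DD  (constrained at step 1)

A->DA, B->DD, C->CC, D->BC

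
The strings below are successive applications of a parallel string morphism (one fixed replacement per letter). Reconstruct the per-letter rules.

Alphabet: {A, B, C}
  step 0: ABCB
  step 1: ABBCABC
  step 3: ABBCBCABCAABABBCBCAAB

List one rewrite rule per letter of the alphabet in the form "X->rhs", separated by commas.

  step 0 ⇒ step 1: ABCB ⇒ AB·BC·A·BC
    A ↦ AB
    B ↦ BC
    C ↦ A

A->AB, B->BC, C->A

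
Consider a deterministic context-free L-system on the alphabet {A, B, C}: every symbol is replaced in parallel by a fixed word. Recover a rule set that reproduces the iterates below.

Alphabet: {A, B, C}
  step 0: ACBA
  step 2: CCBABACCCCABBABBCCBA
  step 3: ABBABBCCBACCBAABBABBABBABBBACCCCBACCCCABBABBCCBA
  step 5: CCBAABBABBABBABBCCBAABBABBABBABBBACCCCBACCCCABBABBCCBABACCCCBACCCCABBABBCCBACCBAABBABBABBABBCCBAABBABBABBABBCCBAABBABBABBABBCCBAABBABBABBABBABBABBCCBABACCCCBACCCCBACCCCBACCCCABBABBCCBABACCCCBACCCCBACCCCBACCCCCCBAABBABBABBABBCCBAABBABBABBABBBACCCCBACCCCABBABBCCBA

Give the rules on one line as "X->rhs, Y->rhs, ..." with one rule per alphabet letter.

A->BA, B->CC, C->ABB

  step 2 ⇒ step 3: CCBABACCCCABBABBCCBA ⇒ ABB·ABB·CC·BA·CC·BA·ABB·ABB·ABB·ABB·BA·CC·CC·BA·CC·CC·ABB·ABB·CC·BA
    A ↦ BA
    B ↦ CC
    C ↦ ABB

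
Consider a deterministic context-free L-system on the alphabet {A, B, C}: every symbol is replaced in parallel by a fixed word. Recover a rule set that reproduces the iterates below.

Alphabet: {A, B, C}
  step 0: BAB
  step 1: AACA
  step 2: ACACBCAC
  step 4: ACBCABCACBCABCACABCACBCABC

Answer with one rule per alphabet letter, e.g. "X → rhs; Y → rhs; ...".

A->AC, B->A, C->BC

  step 1 ⇒ step 2: AACA ⇒ AC·AC·BC·AC
    A ↦ AC
    C ↦ BC
  step 0 ⇒ step 1: BAB ⇒ A·AC·A
    B ↦ A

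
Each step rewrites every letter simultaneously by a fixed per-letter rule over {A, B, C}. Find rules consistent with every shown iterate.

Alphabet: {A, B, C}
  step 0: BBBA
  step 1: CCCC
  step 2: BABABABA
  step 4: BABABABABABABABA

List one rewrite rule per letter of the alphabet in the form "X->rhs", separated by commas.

  step 1 ⇒ step 2: CCCC ⇒ BA·BA·BA·BA
    C ↦ BA
  step 0 ⇒ step 1: BBBA ⇒ C·C·C·C
    A ↦ C
  step 0 ⇒ step 1: BBBA ⇒ C·C·C·C
    B ↦ C

A->C, B->C, C->BA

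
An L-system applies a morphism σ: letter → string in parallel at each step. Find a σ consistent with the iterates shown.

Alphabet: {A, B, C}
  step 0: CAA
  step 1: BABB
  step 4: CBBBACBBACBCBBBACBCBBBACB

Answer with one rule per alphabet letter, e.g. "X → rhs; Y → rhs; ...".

A->B, B->CB, C->BA

  step 0 ⇒ step 1: CAA ⇒ BA·B·B
    A ↦ B
    C ↦ BA
    B ↦ CB  (constrained at step 1)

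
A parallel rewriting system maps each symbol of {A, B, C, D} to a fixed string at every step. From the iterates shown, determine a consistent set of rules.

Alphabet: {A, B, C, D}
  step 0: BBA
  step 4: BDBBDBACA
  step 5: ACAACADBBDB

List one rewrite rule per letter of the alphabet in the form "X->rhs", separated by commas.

  step 4 ⇒ step 5: BDBBDBACA ⇒ A·C·A·A·C·A·DB·B·DB
    A ↦ DB
    B ↦ A
    C ↦ B
    D ↦ C

A->DB, B->A, C->B, D->C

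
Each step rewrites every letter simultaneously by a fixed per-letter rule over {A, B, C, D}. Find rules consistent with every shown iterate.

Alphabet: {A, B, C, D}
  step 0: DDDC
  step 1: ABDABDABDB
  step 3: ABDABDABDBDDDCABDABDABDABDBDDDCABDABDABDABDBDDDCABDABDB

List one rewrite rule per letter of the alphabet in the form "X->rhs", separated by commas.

  step 0 ⇒ step 1: DDDC ⇒ ABD·ABD·ABD·B
    C ↦ B
    D ↦ ABD
    A ↦ DD  (constrained at step 1)
    B ↦ DC  (constrained at step 1)

A->DD, B->DC, C->B, D->ABD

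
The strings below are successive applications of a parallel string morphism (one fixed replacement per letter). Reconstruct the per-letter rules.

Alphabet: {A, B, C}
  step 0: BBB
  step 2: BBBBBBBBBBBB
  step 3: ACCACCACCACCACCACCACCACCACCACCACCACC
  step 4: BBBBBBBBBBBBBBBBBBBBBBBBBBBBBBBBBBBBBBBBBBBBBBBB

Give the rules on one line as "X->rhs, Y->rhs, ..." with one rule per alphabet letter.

A->BB, B->ACC, C->B

  step 3 ⇒ step 4: ACCACCACCACCACCACCACCACCACCACCACCACC ⇒ BB·B·B·BB·B·B·BB·B·B·BB·B·B·BB·B·B·BB·B·B·BB·B·B·BB·B·B·BB·B·B·BB·B·B·BB·B·B·BB·B·B
    A ↦ BB
    C ↦ B
  step 2 ⇒ step 3: BBBBBBBBBBBB ⇒ ACC·ACC·ACC·ACC·ACC·ACC·ACC·ACC·ACC·ACC·ACC·ACC
    B ↦ ACC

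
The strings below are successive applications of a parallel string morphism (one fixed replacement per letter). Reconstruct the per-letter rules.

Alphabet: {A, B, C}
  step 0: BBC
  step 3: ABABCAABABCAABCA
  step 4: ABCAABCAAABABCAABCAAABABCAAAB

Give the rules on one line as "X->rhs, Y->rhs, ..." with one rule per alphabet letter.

  step 3 ⇒ step 4: ABABCAABABCAABCA ⇒ AB·CA·AB·CA·A·AB·AB·CA·AB·CA·A·AB·AB·CA·A·AB
    A ↦ AB
    B ↦ CA
    C ↦ A

A->AB, B->CA, C->A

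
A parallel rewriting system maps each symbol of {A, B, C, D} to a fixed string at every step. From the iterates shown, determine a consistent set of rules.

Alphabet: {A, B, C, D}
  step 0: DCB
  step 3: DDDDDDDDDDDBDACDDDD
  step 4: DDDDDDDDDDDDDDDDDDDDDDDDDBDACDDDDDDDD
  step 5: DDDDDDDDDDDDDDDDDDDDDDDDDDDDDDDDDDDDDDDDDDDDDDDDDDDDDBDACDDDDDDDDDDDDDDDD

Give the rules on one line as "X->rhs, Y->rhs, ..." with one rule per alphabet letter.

A->BD, B->D, C->AC, D->DD

  step 4 ⇒ step 5: DDDDDDDDDDDDDDDDDDDDDDDDDBDACDDDDDDDD ⇒ DD·DD·DD·DD·DD·DD·DD·DD·DD·DD·DD·DD·DD·DD·DD·DD·DD·DD·DD·DD·DD·DD·DD·DD·DD·D·DD·BD·AC·DD·DD·DD·DD·DD·DD·DD·DD
    A ↦ BD
    B ↦ D
    C ↦ AC
    D ↦ DD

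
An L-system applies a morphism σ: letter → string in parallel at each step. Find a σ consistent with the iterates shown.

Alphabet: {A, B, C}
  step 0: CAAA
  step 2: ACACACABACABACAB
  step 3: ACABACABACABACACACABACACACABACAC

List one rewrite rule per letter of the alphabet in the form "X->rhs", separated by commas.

  step 2 ⇒ step 3: ACACACABACABACAB ⇒ AC·AB·AC·AB·AC·AB·AC·AC·AC·AB·AC·AC·AC·AB·AC·AC
    A ↦ AC
    B ↦ AC
    C ↦ AB

A->AC, B->AC, C->AB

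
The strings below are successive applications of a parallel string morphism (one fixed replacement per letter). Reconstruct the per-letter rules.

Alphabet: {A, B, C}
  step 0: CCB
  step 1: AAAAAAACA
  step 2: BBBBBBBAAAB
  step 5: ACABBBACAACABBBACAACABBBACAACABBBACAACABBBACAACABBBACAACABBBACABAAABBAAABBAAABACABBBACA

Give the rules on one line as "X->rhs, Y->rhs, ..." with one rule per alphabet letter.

  step 1 ⇒ step 2: AAAAAAACA ⇒ B·B·B·B·B·B·B·AAA·B
    A ↦ B
    C ↦ AAA
  step 0 ⇒ step 1: CCB ⇒ AAA·AAA·ACA
    B ↦ ACA

A->B, B->ACA, C->AAA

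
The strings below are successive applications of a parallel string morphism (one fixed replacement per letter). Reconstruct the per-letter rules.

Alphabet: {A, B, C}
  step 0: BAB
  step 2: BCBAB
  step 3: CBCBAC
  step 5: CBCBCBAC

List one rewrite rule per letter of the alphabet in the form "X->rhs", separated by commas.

  step 2 ⇒ step 3: BCBAB ⇒ C·B·C·BA·C
    A ↦ BA
    B ↦ C
    C ↦ B

A->BA, B->C, C->B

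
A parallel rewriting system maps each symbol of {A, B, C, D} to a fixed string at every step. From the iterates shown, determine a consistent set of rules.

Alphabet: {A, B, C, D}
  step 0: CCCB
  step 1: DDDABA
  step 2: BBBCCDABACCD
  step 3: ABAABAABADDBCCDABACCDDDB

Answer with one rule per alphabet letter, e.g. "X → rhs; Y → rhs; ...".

A->CCD, B->ABA, C->D, D->B

  step 2 ⇒ step 3: BBBCCDABACCD ⇒ ABA·ABA·ABA·D·D·B·CCD·ABA·CCD·D·D·B
    A ↦ CCD
    B ↦ ABA
    C ↦ D
    D ↦ B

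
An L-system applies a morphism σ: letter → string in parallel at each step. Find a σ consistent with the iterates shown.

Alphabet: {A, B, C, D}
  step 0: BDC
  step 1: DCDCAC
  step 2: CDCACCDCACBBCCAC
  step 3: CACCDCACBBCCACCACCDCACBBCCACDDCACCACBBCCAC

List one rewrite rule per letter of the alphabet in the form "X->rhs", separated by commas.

A->BBC, B->D, C->CAC, D->CD

  step 2 ⇒ step 3: CDCACCDCACBBCCAC ⇒ CAC·CD·CAC·BBC·CAC·CAC·CD·CAC·BBC·CAC·D·D·CAC·CAC·BBC·CAC
    A ↦ BBC
    B ↦ D
    C ↦ CAC
    D ↦ CD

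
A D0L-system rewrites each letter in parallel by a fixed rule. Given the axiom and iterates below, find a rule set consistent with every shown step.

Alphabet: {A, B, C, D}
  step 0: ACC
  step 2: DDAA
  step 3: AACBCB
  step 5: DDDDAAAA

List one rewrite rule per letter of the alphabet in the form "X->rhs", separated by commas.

  step 2 ⇒ step 3: DDAA ⇒ A·A·CB·CB
    A ↦ CB
    D ↦ A
    B ↦ D  (constrained at step 3)
    C ↦ D  (constrained at step 0)

A->CB, B->D, C->D, D->A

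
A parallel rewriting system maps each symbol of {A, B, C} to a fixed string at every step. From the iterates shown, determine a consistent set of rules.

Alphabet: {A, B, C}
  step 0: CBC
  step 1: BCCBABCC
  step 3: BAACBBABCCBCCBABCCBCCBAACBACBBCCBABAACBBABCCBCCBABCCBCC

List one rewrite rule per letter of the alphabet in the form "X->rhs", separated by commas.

A->ACB, B->BA, C->BCC

  step 0 ⇒ step 1: CBC ⇒ BCC·BA·BCC
    B ↦ BA
    C ↦ BCC
    A ↦ ACB  (constrained at step 1)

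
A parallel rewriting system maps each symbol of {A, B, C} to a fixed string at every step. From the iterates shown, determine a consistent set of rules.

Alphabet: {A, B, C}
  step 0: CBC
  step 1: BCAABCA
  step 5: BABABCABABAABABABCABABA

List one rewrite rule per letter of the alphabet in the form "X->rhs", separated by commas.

  step 0 ⇒ step 1: CBC ⇒ BCA·A·BCA
    B ↦ A
    C ↦ BCA
    A ↦ B  (constrained at step 1)

A->B, B->A, C->BCA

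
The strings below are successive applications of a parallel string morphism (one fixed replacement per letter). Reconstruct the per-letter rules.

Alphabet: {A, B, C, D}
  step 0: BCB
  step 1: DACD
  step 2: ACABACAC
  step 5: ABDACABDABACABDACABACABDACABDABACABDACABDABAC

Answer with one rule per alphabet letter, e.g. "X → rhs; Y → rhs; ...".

  step 1 ⇒ step 2: DACD ⇒ AC·AB·AC·AC
    A ↦ AB
    C ↦ AC
    D ↦ AC
  step 0 ⇒ step 1: BCB ⇒ D·AC·D
    B ↦ D

A->AB, B->D, C->AC, D->AC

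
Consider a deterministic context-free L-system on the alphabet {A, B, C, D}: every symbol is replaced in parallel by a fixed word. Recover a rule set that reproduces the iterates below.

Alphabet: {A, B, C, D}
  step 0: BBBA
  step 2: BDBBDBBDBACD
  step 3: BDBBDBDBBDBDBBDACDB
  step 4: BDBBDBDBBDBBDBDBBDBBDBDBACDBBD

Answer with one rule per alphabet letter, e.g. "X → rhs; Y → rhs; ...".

A->AC, B->BD, C->D, D->B

  step 3 ⇒ step 4: BDBBDBDBBDBDBBDACDB ⇒ BD·B·BD·BD·B·BD·B·BD·BD·B·BD·B·BD·BD·B·AC·D·B·BD
    A ↦ AC
    B ↦ BD
    C ↦ D
    D ↦ B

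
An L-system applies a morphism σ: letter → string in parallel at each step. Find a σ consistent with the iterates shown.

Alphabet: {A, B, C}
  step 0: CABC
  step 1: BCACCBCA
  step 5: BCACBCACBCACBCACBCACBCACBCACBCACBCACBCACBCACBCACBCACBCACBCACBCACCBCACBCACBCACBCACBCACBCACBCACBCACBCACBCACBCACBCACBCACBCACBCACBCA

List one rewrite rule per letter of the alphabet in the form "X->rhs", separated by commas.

A->C, B->C, C->BCA

  step 0 ⇒ step 1: CABC ⇒ BCA·C·C·BCA
    A ↦ C
    B ↦ C
    C ↦ BCA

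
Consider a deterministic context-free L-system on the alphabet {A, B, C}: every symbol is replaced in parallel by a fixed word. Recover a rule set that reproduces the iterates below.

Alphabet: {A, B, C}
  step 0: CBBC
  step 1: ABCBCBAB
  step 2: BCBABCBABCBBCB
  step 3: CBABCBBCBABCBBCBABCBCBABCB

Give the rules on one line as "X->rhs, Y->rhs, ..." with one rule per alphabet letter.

A->B, B->CB, C->AB

  step 2 ⇒ step 3: BCBABCBABCBBCB ⇒ CB·AB·CB·B·CB·AB·CB·B·CB·AB·CB·CB·AB·CB
    A ↦ B
    B ↦ CB
    C ↦ AB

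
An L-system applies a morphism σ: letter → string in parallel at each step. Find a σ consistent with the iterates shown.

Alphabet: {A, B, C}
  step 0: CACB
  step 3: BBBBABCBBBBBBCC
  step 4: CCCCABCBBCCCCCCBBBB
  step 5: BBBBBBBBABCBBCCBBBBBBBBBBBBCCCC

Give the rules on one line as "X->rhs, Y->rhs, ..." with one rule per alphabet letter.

A->AB, B->C, C->BB

  step 4 ⇒ step 5: CCCCABCBBCCCCCCBBBB ⇒ BB·BB·BB·BB·AB·C·BB·C·C·BB·BB·BB·BB·BB·BB·C·C·C·C
    A ↦ AB
    B ↦ C
    C ↦ BB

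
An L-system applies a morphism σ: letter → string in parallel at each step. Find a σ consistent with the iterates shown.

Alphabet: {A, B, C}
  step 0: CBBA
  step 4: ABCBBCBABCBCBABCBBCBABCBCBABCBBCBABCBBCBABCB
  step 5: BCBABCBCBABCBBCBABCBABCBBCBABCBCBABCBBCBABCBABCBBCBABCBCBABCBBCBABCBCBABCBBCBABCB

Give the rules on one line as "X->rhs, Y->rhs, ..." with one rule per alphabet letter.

A->B, B->CB, C->AB

  step 4 ⇒ step 5: ABCBBCBABCBCBABCBBCBABCBCBABCBBCBABCBBCBABCB ⇒ B·CB·AB·CB·CB·AB·CB·B·CB·AB·CB·AB·CB·B·CB·AB·CB·CB·AB·CB·B·CB·AB·CB·AB·CB·B·CB·AB·CB·CB·AB·CB·B·CB·AB·CB·CB·AB·CB·B·CB·AB·CB
    A ↦ B
    B ↦ CB
    C ↦ AB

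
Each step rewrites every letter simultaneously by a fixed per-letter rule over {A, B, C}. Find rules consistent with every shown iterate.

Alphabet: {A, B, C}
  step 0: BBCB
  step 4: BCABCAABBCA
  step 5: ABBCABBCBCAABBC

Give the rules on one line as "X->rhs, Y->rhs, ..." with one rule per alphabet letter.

A->BC, B->A, C->B

  step 4 ⇒ step 5: BCABCAABBCA ⇒ A·B·BC·A·B·BC·BC·A·A·B·BC
    A ↦ BC
    B ↦ A
    C ↦ B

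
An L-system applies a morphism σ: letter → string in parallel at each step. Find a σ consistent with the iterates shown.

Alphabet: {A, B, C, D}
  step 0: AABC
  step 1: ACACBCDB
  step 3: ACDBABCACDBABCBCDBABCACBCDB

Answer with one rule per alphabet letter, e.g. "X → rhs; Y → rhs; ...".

  step 0 ⇒ step 1: AABC ⇒ AC·AC·BC·DB
    A ↦ AC
    B ↦ BC
    C ↦ DB
    D ↦ A  (constrained at step 1)

A->AC, B->BC, C->DB, D->A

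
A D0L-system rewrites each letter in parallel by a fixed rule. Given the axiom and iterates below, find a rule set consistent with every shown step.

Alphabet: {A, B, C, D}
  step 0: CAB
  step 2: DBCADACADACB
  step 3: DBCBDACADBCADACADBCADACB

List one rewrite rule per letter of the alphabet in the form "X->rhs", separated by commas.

A->CA, B->CB, C->DA, D->DB

  step 2 ⇒ step 3: DBCADACADACB ⇒ DB·CB·DA·CA·DB·CA·DA·CA·DB·CA·DA·CB
    A ↦ CA
    B ↦ CB
    C ↦ DA
    D ↦ DB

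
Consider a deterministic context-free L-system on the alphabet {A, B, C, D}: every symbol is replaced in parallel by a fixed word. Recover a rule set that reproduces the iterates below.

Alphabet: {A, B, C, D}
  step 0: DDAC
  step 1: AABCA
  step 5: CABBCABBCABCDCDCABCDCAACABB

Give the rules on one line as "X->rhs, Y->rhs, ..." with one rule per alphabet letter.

  step 0 ⇒ step 1: DDAC ⇒ A·A·B·CA
    A ↦ B
    C ↦ CA
    D ↦ A
    B ↦ CD  (constrained at step 1)

A->B, B->CD, C->CA, D->A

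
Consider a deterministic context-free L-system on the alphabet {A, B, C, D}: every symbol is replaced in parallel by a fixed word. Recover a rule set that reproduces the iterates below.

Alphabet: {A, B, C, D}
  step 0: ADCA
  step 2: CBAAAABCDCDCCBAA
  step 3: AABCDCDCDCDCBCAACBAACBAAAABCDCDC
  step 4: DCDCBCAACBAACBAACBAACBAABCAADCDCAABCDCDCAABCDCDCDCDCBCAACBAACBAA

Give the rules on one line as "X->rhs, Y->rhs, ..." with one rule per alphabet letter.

  step 3 ⇒ step 4: AABCDCDCDCDCBCAACBAACBAAAABCDCDC ⇒ DC·DC·BC·AA·CB·AA·CB·AA·CB·AA·CB·AA·BC·AA·DC·DC·AA·BC·DC·DC·AA·BC·DC·DC·DC·DC·BC·AA·CB·AA·CB·AA
    A ↦ DC
    B ↦ BC
    C ↦ AA
    D ↦ CB

A->DC, B->BC, C->AA, D->CB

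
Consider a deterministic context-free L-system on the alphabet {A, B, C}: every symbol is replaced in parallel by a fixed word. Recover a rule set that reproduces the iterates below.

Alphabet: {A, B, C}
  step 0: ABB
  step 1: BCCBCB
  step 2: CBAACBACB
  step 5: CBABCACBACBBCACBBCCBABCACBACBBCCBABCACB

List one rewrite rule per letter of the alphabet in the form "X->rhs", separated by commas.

  step 1 ⇒ step 2: BCCBCB ⇒ CB·A·A·CB·A·CB
    B ↦ CB
    C ↦ A
  step 0 ⇒ step 1: ABB ⇒ BC·CB·CB
    A ↦ BC

A->BC, B->CB, C->A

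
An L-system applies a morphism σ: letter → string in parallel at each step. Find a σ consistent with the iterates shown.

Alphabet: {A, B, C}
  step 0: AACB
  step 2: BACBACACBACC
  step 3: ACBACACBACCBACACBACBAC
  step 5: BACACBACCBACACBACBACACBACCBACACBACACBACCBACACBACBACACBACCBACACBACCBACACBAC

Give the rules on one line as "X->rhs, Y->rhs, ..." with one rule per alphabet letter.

A->C, B->A, C->BAC

  step 2 ⇒ step 3: BACBACACBACC ⇒ A·C·BAC·A·C·BAC·C·BAC·A·C·BAC·BAC
    A ↦ C
    B ↦ A
    C ↦ BAC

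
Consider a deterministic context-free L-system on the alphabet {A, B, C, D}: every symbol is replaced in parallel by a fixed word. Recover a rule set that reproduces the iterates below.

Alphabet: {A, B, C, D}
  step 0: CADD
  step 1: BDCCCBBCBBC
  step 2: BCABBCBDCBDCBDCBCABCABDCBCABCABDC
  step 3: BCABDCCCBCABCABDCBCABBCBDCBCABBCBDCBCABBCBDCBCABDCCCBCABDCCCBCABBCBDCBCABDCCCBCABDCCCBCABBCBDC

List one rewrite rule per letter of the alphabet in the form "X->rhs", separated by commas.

  step 2 ⇒ step 3: BCABBCBDCBDCBDCBCABCABDCBCABCABDC ⇒ BCA·BDC·CC·BCA·BCA·BDC·BCA·BBC·BDC·BCA·BBC·BDC·BCA·BBC·BDC·BCA·BDC·CC·BCA·BDC·CC·BCA·BBC·BDC·BCA·BDC·CC·BCA·BDC·CC·BCA·BBC·BDC
    A ↦ CC
    B ↦ BCA
    C ↦ BDC
    D ↦ BBC

A->CC, B->BCA, C->BDC, D->BBC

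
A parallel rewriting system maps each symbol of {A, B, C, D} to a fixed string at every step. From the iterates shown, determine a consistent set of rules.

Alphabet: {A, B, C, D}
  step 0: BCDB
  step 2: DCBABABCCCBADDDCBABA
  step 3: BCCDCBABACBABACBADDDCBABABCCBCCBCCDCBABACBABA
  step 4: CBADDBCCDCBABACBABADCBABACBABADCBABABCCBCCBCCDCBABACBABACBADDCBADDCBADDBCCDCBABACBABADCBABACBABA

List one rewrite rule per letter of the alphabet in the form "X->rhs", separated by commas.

  step 3 ⇒ step 4: BCCDCBABACBABACBADDDCBABABCCBCCBCCDCBABACBABA ⇒ CBA·D·D·BCC·D·CBA·BA·CBA·BA·D·CBA·BA·CBA·BA·D·CBA·BA·BCC·BCC·BCC·D·CBA·BA·CBA·BA·CBA·D·D·CBA·D·D·CBA·D·D·BCC·D·CBA·BA·CBA·BA·D·CBA·BA·CBA·BA
    A ↦ BA
    B ↦ CBA
    C ↦ D
    D ↦ BCC

A->BA, B->CBA, C->D, D->BCC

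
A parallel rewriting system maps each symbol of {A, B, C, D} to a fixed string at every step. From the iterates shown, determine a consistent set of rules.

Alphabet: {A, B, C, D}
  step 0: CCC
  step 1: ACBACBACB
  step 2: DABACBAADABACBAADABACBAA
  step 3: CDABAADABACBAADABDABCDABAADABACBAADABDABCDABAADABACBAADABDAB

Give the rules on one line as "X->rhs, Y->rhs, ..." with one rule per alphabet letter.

  step 2 ⇒ step 3: DABACBAADABACBAADABACBAA ⇒ C·DAB·AA·DAB·ACB·AA·DAB·DAB·C·DAB·AA·DAB·ACB·AA·DAB·DAB·C·DAB·AA·DAB·ACB·AA·DAB·DAB
    A ↦ DAB
    B ↦ AA
    C ↦ ACB
    D ↦ C

A->DAB, B->AA, C->ACB, D->C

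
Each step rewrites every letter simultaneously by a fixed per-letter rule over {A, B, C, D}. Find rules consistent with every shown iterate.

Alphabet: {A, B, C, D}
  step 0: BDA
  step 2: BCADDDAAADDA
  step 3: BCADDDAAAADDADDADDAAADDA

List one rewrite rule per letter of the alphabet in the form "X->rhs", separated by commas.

  step 2 ⇒ step 3: BCADDDAAADDA ⇒ BC·AD·DDA·A·A·A·DDA·DDA·DDA·A·A·DDA
    A ↦ DDA
    B ↦ BC
    C ↦ AD
    D ↦ A

A->DDA, B->BC, C->AD, D->A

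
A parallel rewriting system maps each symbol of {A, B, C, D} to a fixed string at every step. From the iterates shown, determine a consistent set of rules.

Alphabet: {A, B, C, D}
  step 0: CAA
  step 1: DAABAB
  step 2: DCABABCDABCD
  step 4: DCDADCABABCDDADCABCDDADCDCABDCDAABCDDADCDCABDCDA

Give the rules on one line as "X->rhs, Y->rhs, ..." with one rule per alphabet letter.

  step 1 ⇒ step 2: DAABAB ⇒ DC·AB·AB·CD·AB·CD
    A ↦ AB
    B ↦ CD
    D ↦ DC
  step 0 ⇒ step 1: CAA ⇒ DA·AB·AB
    C ↦ DA

A->AB, B->CD, C->DA, D->DC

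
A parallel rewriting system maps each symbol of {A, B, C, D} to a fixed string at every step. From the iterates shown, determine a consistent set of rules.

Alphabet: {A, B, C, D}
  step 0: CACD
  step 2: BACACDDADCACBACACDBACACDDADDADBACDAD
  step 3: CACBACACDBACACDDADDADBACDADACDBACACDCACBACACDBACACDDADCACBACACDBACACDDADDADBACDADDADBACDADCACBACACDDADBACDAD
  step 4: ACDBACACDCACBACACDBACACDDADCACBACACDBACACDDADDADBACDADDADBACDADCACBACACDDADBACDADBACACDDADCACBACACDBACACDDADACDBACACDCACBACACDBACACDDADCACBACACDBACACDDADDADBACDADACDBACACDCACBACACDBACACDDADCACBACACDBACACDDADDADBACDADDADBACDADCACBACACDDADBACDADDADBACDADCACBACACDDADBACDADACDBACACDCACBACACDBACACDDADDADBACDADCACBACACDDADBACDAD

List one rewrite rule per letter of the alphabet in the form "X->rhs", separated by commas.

  step 3 ⇒ step 4: CACBACACDBACACDDADDADBACDADACDBACACDCACBACACDBACACDDADCACBACACDBACACDDADDADBACDADDADBACDADCACBACACDDADBACDAD ⇒ ACD·BAC·ACD·CAC·BAC·ACD·BAC·ACD·DAD·CAC·BAC·ACD·BAC·ACD·DAD·DAD·BAC·DAD·DAD·BAC·DAD·CAC·BAC·ACD·DAD·BAC·DAD·BAC·ACD·DAD·CAC·BAC·ACD·BAC·ACD·DAD·ACD·BAC·ACD·CAC·BAC·ACD·BAC·ACD·DAD·CAC·BAC·ACD·BAC·ACD·DAD·DAD·BAC·DAD·ACD·BAC·ACD·CAC·BAC·ACD·BAC·ACD·DAD·CAC·BAC·ACD·BAC·ACD·DAD·DAD·BAC·DAD·DAD·BAC·DAD·CAC·BAC·ACD·DAD·BAC·DAD·DAD·BAC·DAD·CAC·BAC·ACD·DAD·BAC·DAD·ACD·BAC·ACD·CAC·BAC·ACD·BAC·ACD·DAD·DAD·BAC·DAD·CAC·BAC·ACD·DAD·BAC·DAD
    A ↦ BAC
    B ↦ CAC
    C ↦ ACD
    D ↦ DAD

A->BAC, B->CAC, C->ACD, D->DAD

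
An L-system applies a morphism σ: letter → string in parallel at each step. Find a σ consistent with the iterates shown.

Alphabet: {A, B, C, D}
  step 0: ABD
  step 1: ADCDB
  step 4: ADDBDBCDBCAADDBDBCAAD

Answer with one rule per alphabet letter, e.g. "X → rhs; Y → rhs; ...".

  step 0 ⇒ step 1: ABD ⇒ AD·C·DB
    A ↦ AD
    B ↦ C
    D ↦ DB
    C ↦ A  (constrained at step 1)

A->AD, B->C, C->A, D->DB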